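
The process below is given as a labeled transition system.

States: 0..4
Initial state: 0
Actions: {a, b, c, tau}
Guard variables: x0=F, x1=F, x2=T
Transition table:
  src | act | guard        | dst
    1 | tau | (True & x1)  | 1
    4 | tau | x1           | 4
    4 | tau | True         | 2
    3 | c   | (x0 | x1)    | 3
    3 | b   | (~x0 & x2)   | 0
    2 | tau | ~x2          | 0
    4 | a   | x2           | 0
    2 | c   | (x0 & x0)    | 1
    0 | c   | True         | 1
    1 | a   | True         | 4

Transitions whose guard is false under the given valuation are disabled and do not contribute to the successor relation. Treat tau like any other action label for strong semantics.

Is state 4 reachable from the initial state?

After dropping false guards: 5 live edges.
depth 0: {0}
depth 1: {1}  now seen {0,1}
depth 2: {4}  now seen {0,1,4}
depth 3: {2}  now seen {0,1,2,4}
R = {0,1,2,4}
trace reaching 4: c·a

Answer: REACHABLE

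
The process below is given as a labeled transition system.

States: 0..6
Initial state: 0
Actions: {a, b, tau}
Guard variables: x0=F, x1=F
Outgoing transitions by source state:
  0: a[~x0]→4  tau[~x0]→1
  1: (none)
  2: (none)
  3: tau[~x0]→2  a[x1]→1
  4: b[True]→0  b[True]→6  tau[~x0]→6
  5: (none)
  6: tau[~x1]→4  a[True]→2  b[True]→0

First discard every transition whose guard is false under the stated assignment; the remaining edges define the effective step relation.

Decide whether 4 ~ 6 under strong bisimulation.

Answer: NOT BISIMILAR

Trace:
Compute ~ classes (split until stable):
  P[0] = {{0,1,2,3,4,5,6}}
  P[1] = {{0},{1,2,5},{3},{4},{6}}
stable after 2 split(s): 5 block(s)
class of 4: {4}; class of 6: {6}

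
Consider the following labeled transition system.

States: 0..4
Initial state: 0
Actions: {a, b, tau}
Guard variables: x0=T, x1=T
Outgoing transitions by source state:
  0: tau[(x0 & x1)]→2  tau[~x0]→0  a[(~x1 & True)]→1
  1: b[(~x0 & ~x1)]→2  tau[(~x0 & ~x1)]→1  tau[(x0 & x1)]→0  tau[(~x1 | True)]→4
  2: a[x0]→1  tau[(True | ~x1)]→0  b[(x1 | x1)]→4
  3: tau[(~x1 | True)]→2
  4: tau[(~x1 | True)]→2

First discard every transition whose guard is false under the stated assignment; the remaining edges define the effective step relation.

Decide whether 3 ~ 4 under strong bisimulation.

Answer: BISIMILAR

Analysis:
Refine partition for ~:
  round 0: {{0,1,2,3,4}}
  round 1: {{0,1,3,4},{2}}
  round 2: {{0,3,4},{1},{2}}
stable after 3 split(s): 3 block(s)
class of 3: {0,3,4}; class of 4: {0,3,4}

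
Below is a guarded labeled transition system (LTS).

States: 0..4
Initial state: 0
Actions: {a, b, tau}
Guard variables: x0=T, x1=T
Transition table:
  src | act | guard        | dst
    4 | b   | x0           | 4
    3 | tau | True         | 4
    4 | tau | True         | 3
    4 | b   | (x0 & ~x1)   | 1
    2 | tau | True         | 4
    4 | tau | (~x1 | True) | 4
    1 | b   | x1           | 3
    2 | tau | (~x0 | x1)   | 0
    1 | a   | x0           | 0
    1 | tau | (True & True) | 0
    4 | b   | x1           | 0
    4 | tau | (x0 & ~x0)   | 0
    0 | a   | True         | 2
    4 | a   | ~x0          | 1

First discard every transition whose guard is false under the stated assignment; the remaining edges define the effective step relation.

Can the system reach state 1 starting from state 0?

11 transition(s) survive guard evaluation.
L0 = {0}
L1 = {2}  total {0,2}
L2 = {4}  total {0,2,4}
L3 = {3}  total {0,2,3,4}
Reach set: {0,2,3,4}

Answer: UNREACHABLE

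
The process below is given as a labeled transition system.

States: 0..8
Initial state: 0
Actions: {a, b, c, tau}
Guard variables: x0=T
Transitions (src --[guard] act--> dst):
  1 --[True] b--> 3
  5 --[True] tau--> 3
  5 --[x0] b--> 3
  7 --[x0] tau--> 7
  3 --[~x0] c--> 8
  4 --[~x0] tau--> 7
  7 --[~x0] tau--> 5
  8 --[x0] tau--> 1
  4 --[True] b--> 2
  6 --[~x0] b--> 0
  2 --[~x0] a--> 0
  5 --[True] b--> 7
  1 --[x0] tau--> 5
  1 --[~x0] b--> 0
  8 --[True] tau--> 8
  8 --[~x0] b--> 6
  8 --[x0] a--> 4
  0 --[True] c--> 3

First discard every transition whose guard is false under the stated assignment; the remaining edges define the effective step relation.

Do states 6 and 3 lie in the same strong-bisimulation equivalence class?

Answer: BISIMILAR

Trace:
Compute ~ classes (split until stable):
  round 0: {{0,1,2,3,4,5,6,7,8}}
  round 1: {{0},{1,5},{2,3,6},{4},{7},{8}}
  round 2: {{0},{1},{2,3,6},{4},{5},{7},{8}}
stable after 3 split(s): 7 block(s)
6∈{2,3,6}, 3∈{2,3,6}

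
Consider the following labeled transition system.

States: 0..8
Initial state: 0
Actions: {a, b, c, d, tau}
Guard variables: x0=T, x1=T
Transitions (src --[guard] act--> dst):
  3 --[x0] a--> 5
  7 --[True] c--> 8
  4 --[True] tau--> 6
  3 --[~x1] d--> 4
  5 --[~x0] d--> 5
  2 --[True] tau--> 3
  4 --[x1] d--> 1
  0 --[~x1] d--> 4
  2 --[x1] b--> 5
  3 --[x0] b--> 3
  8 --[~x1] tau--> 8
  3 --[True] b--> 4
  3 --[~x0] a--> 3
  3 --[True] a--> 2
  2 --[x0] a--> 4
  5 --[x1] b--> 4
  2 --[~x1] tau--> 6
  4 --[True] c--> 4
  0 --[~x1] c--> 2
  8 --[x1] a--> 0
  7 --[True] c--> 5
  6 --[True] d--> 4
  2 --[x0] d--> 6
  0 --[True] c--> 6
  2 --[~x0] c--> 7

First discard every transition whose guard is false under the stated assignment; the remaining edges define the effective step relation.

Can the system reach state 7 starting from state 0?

After dropping false guards: 17 live edges.
Layer 0: {0}
Layer 1: {6}  now seen {0,6}
Layer 2: {4}  now seen {0,4,6}
Layer 3: {1}  now seen {0,1,4,6}
R = {0,1,4,6}

Answer: UNREACHABLE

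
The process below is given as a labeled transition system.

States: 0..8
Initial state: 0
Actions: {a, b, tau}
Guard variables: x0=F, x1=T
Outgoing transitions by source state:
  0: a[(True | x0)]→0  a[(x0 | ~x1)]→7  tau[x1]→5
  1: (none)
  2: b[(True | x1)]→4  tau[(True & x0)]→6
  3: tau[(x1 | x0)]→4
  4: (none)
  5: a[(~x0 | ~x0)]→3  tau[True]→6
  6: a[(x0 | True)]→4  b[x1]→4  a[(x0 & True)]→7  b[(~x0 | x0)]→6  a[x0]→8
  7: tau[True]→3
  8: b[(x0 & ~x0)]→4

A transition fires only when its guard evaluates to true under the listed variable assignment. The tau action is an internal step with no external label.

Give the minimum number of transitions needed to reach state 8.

Layered search for 8:
  depth 0: {0}
  depth 1: {5}
  depth 2: {3,6}
  depth 3: {4}
8 never appears.

Answer: UNREACHABLE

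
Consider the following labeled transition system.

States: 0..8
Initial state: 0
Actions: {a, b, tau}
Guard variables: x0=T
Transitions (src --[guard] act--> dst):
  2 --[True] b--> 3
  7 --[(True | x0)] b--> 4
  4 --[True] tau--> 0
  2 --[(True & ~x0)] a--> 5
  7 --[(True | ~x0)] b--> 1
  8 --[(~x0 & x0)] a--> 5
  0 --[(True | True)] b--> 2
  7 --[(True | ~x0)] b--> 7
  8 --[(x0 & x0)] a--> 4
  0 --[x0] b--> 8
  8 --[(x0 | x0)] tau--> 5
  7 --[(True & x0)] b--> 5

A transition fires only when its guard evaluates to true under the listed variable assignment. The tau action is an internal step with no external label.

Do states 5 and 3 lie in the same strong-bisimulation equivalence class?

Answer: BISIMILAR

Trace:
Compute ~ classes (split until stable):
  round 0: {{0,1,2,3,4,5,6,7,8}}
  round 1: {{0,2,7},{1,3,5,6},{4},{8}}
  round 2: {{0},{1,3,5,6},{2},{4},{7},{8}}
6 equivalence class(es) (converged in 3)
[5]={1,3,5,6}  [3]={1,3,5,6}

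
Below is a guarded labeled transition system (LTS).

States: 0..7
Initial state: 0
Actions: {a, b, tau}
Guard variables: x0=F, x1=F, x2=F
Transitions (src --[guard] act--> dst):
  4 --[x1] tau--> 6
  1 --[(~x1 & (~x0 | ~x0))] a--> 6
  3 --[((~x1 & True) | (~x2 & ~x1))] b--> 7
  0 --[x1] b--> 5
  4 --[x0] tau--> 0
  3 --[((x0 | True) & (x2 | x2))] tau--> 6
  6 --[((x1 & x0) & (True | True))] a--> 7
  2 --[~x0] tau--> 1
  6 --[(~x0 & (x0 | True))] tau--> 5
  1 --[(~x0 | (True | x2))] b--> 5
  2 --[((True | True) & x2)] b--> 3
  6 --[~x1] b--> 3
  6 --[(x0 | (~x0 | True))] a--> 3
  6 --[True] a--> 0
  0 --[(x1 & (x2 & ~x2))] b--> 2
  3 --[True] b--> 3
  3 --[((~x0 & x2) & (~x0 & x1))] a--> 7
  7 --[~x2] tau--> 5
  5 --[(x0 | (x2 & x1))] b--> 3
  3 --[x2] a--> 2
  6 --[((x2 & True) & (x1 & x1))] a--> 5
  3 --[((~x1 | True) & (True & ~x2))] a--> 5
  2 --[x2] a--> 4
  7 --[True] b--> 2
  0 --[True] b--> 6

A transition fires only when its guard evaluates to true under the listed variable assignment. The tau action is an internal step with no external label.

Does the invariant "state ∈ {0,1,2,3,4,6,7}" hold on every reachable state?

Inv-set: {0,1,2,3,4,6,7}
Reachable = {0,1,2,3,5,6,7}
  0: safe
  1: safe
  2: safe
  3: safe
  5: outside
  6: safe
  7: safe
reach 5 via b·tau — violates

Answer: INVARIANT VIOLATED at state 5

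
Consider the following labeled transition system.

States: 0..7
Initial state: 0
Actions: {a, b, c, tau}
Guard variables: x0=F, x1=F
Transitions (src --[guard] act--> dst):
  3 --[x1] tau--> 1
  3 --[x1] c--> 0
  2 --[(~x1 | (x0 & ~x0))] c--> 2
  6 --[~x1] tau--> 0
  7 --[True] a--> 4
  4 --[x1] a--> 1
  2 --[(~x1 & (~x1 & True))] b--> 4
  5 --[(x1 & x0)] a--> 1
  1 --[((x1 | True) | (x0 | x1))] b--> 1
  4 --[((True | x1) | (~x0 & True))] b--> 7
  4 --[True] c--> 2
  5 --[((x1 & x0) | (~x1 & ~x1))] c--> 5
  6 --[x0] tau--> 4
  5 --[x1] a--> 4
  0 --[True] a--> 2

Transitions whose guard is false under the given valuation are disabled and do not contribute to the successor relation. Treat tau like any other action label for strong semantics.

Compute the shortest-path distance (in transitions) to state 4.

Breadth-first toward 4:
  Layer 0: {0}
  Layer 1: {2}
  Layer 2: {4}
4 enters at depth 2; path a·b

Answer: 2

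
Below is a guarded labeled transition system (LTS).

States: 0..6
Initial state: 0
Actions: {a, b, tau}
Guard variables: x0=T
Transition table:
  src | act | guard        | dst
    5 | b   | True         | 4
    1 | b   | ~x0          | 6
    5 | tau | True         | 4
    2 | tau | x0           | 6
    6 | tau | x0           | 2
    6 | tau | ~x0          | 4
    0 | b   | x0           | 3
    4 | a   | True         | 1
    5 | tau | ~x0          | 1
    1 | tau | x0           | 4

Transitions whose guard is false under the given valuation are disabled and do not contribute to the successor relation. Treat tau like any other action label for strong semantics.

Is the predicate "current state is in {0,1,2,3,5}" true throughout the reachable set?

Inv-set: {0,1,2,3,5}
Reach set: {0,3}
  0: ok
  3: ok

Answer: INVARIANT HOLDS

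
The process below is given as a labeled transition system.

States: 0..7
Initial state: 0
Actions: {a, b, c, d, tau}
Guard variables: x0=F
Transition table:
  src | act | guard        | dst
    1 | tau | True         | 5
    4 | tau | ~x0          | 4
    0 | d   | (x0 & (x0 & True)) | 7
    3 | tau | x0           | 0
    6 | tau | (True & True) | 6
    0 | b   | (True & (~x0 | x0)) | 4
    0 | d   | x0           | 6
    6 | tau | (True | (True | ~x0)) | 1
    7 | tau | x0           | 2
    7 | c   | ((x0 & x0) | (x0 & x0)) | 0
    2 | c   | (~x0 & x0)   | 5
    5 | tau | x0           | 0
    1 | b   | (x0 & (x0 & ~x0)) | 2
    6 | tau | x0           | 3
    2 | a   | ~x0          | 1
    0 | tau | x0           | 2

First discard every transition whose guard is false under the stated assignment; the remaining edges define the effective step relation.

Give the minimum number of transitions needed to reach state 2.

Answer: UNREACHABLE

Analysis:
Breadth-first toward 2:
  L0 = {0}
  L1 = {4}
2 never appears.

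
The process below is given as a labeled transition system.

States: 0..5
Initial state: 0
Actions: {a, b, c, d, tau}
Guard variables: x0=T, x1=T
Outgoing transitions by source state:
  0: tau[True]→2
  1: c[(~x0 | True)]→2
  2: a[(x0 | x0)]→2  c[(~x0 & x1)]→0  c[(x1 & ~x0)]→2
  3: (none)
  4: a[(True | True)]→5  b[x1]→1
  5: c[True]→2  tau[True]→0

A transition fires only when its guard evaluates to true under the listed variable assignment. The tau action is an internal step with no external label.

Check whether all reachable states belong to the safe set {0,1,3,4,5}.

Allowed set {0,1,3,4,5}
Reachable = {0,2}
  0: ✓
  2: VIOLATES
counterexample path to 2: tau

Answer: INVARIANT VIOLATED at state 2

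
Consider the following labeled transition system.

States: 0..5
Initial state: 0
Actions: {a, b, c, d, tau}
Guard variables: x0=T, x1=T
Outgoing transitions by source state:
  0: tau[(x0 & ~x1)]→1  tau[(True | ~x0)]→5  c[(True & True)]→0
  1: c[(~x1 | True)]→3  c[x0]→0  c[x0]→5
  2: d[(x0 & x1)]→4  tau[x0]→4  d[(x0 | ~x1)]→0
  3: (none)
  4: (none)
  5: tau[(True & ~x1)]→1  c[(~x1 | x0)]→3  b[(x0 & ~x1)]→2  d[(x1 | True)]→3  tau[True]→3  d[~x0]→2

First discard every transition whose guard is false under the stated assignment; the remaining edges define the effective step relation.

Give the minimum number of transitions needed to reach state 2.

Breadth-first toward 2:
  depth 0: {0}
  depth 1: {5}
  depth 2: {3}
2 never appears.

Answer: UNREACHABLE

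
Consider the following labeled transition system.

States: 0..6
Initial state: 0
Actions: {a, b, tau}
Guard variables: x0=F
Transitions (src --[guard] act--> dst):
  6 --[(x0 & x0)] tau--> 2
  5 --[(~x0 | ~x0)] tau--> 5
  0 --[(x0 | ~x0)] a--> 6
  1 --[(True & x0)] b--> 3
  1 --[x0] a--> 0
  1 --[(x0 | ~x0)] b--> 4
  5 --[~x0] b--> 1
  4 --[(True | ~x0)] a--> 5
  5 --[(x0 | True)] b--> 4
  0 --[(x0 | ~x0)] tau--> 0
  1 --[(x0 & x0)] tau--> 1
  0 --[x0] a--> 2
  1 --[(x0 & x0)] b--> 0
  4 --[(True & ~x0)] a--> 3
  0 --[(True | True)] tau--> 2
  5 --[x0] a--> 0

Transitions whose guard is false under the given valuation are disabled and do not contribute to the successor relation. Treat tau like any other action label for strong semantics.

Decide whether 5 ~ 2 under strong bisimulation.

Refine partition for ~:
  round 0: {{0,1,2,3,4,5,6}}
  round 1: {{0},{1},{2,3,6},{4},{5}}
5 equivalence class(es) (converged in 2)
class of 5: {5}; class of 2: {2,3,6}

Answer: NOT BISIMILAR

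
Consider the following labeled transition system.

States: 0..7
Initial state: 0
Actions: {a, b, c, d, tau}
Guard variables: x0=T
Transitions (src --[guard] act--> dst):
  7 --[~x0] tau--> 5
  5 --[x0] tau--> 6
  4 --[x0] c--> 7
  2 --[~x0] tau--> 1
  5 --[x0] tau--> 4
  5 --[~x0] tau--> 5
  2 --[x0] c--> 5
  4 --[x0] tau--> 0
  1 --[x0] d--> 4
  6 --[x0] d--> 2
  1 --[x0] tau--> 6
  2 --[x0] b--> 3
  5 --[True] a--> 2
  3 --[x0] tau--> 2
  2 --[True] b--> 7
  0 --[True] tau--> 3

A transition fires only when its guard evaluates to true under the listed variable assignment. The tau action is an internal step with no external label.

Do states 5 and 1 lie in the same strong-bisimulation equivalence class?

Answer: NOT BISIMILAR

Working:
Bisimulation quotient by refinement:
  π0 = {{0,1,2,3,4,5,6,7}}
  π1 = {{0,3},{1},{2},{4},{5},{6},{7}}
  π2 = {{0},{1},{2},{3},{4},{5},{6},{7}}
Fixed point at round 3; 8 class(es).
5∈{5}, 1∈{1}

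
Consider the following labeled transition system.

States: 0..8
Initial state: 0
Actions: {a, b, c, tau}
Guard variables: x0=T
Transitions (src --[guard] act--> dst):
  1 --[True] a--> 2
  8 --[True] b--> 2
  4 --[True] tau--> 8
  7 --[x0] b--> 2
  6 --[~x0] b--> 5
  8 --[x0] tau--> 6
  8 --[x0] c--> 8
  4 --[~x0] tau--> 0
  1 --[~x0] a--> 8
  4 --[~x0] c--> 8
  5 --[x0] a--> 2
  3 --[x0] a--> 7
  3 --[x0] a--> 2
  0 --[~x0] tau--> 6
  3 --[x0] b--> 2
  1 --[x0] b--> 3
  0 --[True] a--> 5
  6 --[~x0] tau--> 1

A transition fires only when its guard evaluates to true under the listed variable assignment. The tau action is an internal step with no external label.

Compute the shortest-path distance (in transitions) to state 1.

Answer: UNREACHABLE

Analysis:
BFS to 1:
  depth 0: {0}
  depth 1: {5}
  depth 2: {2}
1 never appears.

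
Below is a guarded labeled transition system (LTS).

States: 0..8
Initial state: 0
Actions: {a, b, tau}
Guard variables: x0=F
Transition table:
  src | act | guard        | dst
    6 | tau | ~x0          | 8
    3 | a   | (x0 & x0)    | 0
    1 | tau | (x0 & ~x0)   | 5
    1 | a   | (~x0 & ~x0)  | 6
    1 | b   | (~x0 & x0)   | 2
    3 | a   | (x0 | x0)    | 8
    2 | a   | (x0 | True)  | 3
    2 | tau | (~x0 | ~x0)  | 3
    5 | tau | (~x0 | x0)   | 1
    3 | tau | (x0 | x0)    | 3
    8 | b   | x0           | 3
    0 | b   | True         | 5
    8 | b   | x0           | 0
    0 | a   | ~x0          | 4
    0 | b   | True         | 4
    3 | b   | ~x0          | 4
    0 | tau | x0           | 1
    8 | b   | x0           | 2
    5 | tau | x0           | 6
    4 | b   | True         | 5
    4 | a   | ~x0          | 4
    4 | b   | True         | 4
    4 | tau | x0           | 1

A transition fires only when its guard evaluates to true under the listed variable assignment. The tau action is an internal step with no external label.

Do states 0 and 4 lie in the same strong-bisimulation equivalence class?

Answer: BISIMILAR

Trace:
Refine partition for ~:
  round 0: {{0,1,2,3,4,5,6,7,8}}
  round 1: {{0,4},{1},{2},{3},{5,6},{7,8}}
  round 2: {{0,4},{1},{2},{3},{5},{6},{7,8}}
stable after 3 split(s): 7 block(s)
[0]={0,4}  [4]={0,4}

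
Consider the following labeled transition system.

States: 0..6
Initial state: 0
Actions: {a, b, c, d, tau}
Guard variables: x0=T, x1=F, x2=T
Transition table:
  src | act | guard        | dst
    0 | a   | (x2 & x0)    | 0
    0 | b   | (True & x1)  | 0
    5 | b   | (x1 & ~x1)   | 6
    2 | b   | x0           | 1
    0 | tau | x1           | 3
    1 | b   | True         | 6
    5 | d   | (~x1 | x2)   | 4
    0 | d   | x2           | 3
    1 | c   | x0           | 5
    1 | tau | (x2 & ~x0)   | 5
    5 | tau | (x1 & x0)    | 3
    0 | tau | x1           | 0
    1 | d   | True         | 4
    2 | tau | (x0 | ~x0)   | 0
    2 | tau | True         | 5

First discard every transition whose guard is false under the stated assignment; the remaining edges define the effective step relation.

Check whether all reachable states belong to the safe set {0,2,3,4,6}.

Answer: INVARIANT HOLDS

Analysis:
Inv-set: {0,2,3,4,6}
Reach set: {0,3}
  0: ok
  3: ok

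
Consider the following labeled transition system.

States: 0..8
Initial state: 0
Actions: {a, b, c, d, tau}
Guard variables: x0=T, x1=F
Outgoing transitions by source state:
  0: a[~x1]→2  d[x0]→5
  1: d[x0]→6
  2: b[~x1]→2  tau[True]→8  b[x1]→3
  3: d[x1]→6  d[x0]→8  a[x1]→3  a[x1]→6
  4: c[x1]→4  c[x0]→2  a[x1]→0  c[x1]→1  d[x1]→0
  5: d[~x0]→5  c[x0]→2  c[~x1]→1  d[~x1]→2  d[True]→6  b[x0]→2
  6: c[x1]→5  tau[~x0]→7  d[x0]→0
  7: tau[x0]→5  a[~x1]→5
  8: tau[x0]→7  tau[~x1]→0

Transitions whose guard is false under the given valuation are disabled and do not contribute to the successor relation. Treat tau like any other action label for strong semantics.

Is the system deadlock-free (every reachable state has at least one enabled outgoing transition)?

Answer: DEADLOCK-FREE

Working:
Reachable = {0,1,2,5,6,7,8}
  0: a→2  d→5  [2 out]
  1: d→6  [1 out]
  2: b→2  tau→8  [2 out]
  5: b→2  c→1  c→2  d→2  d→6  [5 out]
  6: d→0  [1 out]
  7: a→5  tau→5  [2 out]
  8: tau→0  tau→7  [2 out]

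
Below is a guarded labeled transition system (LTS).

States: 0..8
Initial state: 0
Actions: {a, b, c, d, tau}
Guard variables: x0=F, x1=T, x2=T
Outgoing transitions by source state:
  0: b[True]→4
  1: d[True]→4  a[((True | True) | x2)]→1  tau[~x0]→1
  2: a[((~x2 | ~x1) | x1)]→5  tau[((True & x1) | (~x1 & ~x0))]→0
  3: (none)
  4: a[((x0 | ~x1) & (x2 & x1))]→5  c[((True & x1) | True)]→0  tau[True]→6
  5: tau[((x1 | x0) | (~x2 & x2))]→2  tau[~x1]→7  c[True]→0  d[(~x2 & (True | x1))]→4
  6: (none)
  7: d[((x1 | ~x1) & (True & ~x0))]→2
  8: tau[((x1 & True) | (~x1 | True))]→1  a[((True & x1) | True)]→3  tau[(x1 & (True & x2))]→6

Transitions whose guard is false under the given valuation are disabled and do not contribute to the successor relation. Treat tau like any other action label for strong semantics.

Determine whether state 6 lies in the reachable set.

Guard filter leaves 14 enabled edge(s).
L0 = {0}
L1 = {4}  now seen {0,4}
L2 = {6}  now seen {0,4,6}
Reach set: {0,4,6}
witness 6: b·tau

Answer: REACHABLE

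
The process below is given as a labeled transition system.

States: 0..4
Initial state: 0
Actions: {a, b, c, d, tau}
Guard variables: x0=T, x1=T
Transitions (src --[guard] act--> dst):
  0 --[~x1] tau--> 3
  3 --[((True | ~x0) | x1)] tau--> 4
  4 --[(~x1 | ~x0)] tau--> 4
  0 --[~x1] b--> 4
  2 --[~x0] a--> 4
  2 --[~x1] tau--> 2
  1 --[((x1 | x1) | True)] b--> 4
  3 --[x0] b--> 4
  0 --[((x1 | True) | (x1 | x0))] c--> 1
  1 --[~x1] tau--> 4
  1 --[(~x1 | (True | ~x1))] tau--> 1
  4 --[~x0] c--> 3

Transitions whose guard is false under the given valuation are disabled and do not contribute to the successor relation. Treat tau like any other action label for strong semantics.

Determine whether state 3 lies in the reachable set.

Answer: UNREACHABLE

Working:
After dropping false guards: 5 live edges.
Layer 0: {0}
Layer 1: {1}  total {0,1}
Layer 2: {4}  total {0,1,4}
Reach set: {0,1,4}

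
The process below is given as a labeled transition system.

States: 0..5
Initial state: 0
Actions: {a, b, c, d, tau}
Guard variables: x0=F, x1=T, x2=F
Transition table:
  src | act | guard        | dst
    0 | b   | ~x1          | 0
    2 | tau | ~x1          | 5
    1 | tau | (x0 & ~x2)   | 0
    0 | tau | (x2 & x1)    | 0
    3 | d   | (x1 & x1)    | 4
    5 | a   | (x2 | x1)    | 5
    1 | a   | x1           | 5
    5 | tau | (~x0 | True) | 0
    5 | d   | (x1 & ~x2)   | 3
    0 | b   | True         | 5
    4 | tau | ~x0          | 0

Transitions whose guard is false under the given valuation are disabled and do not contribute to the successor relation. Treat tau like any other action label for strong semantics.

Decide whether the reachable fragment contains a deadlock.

Answer: DEADLOCK-FREE

Working:
R = {0,3,4,5}
  0: b→5  [1 out]
  3: d→4  [1 out]
  4: tau→0  [1 out]
  5: a→5  d→3  tau→0  [3 out]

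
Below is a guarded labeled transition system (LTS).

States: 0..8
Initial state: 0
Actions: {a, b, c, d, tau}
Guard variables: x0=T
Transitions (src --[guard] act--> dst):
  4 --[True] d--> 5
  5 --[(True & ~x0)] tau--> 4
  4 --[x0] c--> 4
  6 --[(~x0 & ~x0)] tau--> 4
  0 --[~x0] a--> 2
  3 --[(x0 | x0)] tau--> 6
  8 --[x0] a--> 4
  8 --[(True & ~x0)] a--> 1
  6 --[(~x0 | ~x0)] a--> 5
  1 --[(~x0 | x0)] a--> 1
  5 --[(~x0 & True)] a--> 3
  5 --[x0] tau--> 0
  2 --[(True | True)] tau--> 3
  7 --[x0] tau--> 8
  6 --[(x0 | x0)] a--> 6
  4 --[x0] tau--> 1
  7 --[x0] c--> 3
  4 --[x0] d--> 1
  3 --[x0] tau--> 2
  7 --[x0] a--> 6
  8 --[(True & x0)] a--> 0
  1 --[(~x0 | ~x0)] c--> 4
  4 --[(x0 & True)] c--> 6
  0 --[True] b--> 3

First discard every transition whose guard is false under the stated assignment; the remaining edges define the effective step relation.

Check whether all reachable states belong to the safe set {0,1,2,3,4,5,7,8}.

Safe = {0,1,2,3,4,5,7,8}
Reachable = {0,2,3,6}
  0: ok
  2: ok
  3: ok
  6: VIOLATES
witness against invariant: b·tau → 6

Answer: INVARIANT VIOLATED at state 6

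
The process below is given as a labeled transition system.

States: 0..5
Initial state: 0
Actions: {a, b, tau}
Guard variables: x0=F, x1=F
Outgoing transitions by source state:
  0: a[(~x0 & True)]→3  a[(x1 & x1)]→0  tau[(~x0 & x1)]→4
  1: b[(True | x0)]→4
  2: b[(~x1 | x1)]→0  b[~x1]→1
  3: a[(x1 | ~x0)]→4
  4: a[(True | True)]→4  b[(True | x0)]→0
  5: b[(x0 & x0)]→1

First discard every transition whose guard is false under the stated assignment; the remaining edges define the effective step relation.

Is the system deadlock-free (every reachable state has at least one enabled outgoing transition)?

Reachable = {0,3,4}
  0: a→3  [1 exit(s)]
  3: a→4  [1 exit(s)]
  4: a→4  b→0  [2 exit(s)]

Answer: DEADLOCK-FREE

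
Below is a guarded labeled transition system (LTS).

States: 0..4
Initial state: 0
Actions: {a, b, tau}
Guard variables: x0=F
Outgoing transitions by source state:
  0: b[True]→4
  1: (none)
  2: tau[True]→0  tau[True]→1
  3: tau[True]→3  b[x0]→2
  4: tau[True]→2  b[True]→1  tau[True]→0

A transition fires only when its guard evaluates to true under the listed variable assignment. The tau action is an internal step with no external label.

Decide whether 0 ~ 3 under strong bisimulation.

Bisimulation quotient by refinement:
  π0 = {{0,1,2,3,4}}
  π1 = {{0},{1},{2,3},{4}}
  π2 = {{0},{1},{2},{3},{4}}
stable after 3 split(s): 5 block(s)
class of 0: {0}; class of 3: {3}

Answer: NOT BISIMILAR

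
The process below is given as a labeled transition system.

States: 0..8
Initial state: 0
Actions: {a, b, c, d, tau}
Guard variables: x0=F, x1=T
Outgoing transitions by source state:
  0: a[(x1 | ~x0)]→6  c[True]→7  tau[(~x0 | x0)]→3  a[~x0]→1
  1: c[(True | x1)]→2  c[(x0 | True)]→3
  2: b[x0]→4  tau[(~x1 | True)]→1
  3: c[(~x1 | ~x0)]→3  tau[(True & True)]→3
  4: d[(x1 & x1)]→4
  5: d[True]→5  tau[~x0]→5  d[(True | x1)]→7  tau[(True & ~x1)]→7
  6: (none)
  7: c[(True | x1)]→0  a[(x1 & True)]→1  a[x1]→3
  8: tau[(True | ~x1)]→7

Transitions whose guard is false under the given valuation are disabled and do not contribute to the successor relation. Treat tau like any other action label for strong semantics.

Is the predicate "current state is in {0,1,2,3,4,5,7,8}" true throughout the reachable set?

Allowed set {0,1,2,3,4,5,7,8}
Reach set: {0,1,2,3,6,7}
  0: safe
  1: safe
  2: safe
  3: safe
  6: VIOLATES
  7: safe
witness against invariant: a → 6

Answer: INVARIANT VIOLATED at state 6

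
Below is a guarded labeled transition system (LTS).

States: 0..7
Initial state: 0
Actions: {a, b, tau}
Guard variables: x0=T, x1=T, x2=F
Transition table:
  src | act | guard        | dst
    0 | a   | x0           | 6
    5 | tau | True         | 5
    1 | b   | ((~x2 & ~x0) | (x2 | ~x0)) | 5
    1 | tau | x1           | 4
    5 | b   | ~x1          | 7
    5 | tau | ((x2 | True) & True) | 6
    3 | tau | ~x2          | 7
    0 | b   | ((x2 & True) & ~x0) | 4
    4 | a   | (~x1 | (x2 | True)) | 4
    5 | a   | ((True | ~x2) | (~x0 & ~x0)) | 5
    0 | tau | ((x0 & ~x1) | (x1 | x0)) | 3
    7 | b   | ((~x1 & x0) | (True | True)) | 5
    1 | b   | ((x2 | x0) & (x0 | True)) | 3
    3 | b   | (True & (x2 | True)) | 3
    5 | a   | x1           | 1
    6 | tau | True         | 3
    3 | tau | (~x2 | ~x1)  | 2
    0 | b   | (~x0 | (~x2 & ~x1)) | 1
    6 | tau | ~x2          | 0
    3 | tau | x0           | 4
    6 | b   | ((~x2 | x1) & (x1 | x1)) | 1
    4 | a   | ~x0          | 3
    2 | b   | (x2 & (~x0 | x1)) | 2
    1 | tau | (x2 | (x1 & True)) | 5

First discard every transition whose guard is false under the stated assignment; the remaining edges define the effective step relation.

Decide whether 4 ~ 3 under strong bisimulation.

Bisimulation quotient by refinement:
  P[0] = {{0,1,2,3,4,5,6,7}}
  P[1] = {{0,5},{1,3,6},{2},{4},{7}}
  P[2] = {{0},{1},{2},{3},{4},{5},{6},{7}}
8 equivalence class(es) (converged in 3)
class of 4: {4}; class of 3: {3}

Answer: NOT BISIMILAR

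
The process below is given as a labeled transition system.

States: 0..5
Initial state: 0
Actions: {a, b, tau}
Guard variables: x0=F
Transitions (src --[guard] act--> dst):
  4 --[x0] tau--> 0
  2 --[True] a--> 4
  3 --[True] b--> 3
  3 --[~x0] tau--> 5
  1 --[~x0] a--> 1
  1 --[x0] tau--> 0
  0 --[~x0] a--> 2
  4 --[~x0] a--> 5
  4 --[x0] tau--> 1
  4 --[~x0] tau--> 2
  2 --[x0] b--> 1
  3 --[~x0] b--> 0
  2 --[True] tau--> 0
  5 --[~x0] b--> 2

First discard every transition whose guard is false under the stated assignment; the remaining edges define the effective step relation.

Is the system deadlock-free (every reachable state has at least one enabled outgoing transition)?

Reach set: {0,2,4,5}
  0: a→2  [1 exit(s)]
  2: a→4  tau→0  [2 exit(s)]
  4: a→5  tau→2  [2 exit(s)]
  5: b→2  [1 exit(s)]

Answer: DEADLOCK-FREE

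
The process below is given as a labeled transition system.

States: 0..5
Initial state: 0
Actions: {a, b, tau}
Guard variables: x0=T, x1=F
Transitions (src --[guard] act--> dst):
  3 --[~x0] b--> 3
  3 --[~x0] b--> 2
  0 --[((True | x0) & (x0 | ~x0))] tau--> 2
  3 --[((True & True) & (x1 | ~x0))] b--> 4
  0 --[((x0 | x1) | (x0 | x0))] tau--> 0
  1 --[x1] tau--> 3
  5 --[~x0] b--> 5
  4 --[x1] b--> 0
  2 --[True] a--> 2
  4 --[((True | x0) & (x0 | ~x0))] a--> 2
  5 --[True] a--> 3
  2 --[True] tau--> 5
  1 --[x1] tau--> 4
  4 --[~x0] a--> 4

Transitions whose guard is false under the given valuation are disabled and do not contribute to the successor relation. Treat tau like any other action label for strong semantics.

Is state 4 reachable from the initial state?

Answer: UNREACHABLE

Analysis:
6 transition(s) survive guard evaluation.
depth 0: {0}
depth 1: {2}  cumulative {0,2}
depth 2: {5}  cumulative {0,2,5}
depth 3: {3}  cumulative {0,2,3,5}
Reach set: {0,2,3,5}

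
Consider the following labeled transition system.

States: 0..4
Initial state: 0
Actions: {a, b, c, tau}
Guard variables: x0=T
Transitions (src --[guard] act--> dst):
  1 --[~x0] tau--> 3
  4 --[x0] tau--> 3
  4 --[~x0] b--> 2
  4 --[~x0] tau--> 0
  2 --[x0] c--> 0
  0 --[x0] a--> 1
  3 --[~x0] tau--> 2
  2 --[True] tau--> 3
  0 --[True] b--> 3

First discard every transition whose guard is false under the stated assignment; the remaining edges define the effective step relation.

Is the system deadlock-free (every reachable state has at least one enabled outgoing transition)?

R = {0,1,3}
  0: a→1  b→3  [deg 2]
  1: ∅  [STUCK]
  3: ∅  [STUCK]
witness 1: a

Answer: DEADLOCK at state 1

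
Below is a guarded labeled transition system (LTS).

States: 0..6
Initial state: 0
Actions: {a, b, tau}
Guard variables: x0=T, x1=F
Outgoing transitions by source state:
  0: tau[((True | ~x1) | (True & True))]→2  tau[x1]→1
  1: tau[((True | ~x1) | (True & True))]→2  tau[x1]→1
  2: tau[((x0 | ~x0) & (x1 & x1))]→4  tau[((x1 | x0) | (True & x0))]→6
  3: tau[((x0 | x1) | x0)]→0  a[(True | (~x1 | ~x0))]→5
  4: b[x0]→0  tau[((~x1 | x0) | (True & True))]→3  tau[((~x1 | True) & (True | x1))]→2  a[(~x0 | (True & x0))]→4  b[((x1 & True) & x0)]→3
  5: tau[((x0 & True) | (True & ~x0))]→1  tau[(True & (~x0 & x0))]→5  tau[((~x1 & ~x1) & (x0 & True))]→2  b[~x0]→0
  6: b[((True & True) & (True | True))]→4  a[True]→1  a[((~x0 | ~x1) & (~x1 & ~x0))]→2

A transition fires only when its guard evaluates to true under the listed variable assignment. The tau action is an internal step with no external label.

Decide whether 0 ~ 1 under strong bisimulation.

Refine partition for ~:
  P[0] = {{0,1,2,3,4,5,6}}
  P[1] = {{0,1,2,5},{3},{4},{6}}
  P[2] = {{0,1,5},{2},{3},{4},{6}}
  P[3] = {{0,1},{2},{3},{4},{5},{6}}
Fixed point at round 4; 6 class(es).
[0]={0,1}  [1]={0,1}

Answer: BISIMILAR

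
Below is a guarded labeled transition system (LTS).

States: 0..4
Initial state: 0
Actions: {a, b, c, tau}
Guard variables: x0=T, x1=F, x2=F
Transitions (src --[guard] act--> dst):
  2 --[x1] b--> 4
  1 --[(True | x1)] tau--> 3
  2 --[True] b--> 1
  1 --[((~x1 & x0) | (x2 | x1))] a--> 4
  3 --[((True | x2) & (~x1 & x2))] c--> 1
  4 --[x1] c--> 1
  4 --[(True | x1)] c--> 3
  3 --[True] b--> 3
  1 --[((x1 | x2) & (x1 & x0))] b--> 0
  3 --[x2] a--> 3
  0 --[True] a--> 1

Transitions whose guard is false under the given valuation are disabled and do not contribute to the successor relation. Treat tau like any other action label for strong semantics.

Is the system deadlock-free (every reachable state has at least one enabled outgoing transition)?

R = {0,1,3,4}
  0: a→1  [1 exit(s)]
  1: a→4  tau→3  [2 exit(s)]
  3: b→3  [1 exit(s)]
  4: c→3  [1 exit(s)]

Answer: DEADLOCK-FREE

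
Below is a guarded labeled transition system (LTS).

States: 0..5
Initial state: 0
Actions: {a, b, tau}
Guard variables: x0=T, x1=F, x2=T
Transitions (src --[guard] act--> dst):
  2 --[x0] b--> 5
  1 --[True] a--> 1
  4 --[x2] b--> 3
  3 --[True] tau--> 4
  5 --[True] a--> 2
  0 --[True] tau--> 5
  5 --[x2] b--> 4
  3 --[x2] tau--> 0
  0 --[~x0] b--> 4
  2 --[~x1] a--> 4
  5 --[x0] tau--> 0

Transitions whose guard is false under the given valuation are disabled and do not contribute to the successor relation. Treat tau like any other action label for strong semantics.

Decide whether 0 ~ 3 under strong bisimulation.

Compute ~ classes (split until stable):
  P[0] = {{0,1,2,3,4,5}}
  P[1] = {{0,3},{1},{2},{4},{5}}
  P[2] = {{0},{1},{2},{3},{4},{5}}
Fixed point at round 3; 6 class(es).
0∈{0}, 3∈{3}

Answer: NOT BISIMILAR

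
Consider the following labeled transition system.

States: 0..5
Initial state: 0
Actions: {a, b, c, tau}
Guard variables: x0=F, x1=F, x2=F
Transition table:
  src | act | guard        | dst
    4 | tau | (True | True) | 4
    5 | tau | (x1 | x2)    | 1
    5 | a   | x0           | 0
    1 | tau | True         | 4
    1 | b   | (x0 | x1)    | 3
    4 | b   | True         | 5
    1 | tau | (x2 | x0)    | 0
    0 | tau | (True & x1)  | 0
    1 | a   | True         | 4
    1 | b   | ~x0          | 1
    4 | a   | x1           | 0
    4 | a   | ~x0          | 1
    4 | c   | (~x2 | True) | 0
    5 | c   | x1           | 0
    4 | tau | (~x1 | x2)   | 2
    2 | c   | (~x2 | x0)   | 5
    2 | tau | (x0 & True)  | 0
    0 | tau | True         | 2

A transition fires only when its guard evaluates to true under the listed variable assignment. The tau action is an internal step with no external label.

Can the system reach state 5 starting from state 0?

Answer: REACHABLE

Working:
10 transition(s) survive guard evaluation.
Layer 0: {0}
Layer 1: {2}  now seen {0,2}
Layer 2: {5}  now seen {0,2,5}
Reach set: {0,2,5}
Path to 5: tau·c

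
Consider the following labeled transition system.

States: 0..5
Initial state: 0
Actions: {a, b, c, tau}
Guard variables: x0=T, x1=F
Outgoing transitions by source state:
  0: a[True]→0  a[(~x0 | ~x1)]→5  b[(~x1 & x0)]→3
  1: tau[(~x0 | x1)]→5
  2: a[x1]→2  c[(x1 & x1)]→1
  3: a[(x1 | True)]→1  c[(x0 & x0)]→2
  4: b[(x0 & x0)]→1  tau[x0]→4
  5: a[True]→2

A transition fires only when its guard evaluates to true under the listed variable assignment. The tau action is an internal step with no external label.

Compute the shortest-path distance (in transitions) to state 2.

Answer: 2

Analysis:
BFS to 2:
  depth 0: {0}
  depth 1: {3,5}
  depth 2: {1,2}
depth(2)=2, e.g. a·a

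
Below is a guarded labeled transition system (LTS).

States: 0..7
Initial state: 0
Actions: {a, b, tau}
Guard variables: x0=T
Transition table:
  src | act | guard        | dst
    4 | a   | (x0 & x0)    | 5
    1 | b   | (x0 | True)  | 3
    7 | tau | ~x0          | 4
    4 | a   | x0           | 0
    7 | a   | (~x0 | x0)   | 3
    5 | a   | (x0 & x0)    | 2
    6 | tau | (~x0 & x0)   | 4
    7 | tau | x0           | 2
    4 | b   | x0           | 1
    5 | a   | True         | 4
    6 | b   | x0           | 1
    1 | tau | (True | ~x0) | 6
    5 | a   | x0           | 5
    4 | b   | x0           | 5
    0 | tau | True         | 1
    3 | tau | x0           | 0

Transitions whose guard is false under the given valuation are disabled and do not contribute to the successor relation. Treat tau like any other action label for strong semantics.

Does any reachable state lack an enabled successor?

Reach set: {0,1,3,6}
  0: tau→1  [1 exit(s)]
  1: b→3  tau→6  [2 exit(s)]
  3: tau→0  [1 exit(s)]
  6: b→1  [1 exit(s)]

Answer: DEADLOCK-FREE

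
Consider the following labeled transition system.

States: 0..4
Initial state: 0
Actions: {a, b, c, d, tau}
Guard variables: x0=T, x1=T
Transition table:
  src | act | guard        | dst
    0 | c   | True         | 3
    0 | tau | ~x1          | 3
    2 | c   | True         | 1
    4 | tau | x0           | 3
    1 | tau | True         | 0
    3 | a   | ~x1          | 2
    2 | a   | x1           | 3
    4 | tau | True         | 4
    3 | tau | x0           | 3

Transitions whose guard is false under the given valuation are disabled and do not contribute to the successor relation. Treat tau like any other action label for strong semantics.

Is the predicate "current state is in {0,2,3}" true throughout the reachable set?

Safe = {0,2,3}
Reachable = {0,3}
  0: safe
  3: safe

Answer: INVARIANT HOLDS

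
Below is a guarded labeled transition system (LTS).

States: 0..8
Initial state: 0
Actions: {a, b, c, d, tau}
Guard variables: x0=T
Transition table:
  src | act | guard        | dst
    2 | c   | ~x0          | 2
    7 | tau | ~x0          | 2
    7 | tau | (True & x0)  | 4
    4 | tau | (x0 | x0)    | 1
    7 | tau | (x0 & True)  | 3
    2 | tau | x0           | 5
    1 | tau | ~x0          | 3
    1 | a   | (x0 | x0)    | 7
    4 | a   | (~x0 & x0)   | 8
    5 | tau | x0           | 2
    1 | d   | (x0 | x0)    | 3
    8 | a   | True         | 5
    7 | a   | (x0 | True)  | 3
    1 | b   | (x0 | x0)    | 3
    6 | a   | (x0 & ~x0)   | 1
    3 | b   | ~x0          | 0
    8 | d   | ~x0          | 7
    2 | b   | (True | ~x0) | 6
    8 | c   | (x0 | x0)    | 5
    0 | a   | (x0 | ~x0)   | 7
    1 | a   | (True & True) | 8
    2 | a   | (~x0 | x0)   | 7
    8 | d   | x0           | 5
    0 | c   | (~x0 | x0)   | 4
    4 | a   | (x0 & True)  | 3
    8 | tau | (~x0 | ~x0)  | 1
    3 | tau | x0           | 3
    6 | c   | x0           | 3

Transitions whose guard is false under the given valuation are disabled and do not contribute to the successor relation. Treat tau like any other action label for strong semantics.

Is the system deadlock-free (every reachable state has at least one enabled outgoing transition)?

Answer: DEADLOCK-FREE

Trace:
Reachable = {0,1,2,3,4,5,6,7,8}
  0: a→7  c→4  [2 exit(s)]
  1: a→7  a→8  b→3  d→3  [4 exit(s)]
  2: a→7  b→6  tau→5  [3 exit(s)]
  3: tau→3  [1 exit(s)]
  4: a→3  tau→1  [2 exit(s)]
  5: tau→2  [1 exit(s)]
  6: c→3  [1 exit(s)]
  7: a→3  tau→3  tau→4  [3 exit(s)]
  8: a→5  c→5  d→5  [3 exit(s)]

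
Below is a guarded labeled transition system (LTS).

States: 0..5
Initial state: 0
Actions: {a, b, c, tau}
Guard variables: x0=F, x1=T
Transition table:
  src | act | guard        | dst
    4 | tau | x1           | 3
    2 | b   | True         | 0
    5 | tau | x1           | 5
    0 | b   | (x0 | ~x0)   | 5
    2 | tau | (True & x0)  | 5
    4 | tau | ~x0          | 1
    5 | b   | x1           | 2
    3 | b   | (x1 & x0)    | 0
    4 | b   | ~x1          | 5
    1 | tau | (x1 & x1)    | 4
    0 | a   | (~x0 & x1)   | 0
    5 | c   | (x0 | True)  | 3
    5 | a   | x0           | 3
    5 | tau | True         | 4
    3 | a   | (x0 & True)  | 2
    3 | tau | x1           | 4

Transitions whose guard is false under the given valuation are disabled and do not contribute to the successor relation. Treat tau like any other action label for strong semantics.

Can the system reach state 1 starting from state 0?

After dropping false guards: 11 live edges.
L0 = {0}
L1 = {5}  cumulative {0,5}
L2 = {2,3,4}  cumulative {0,2,3,4,5}
L3 = {1}  cumulative {0,1,2,3,4,5}
Reach set: {0,1,2,3,4,5}
witness 1: b·tau·tau

Answer: REACHABLE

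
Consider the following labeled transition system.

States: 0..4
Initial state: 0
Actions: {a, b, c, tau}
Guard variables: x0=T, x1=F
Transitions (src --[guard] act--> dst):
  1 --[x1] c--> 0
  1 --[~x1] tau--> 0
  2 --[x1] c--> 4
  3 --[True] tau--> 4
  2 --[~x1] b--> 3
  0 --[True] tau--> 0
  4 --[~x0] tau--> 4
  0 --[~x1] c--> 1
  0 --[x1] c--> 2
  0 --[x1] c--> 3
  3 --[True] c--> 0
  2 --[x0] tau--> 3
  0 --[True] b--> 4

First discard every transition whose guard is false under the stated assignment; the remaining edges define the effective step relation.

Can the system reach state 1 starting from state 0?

Answer: REACHABLE

Working:
8 transition(s) survive guard evaluation.
Layer 0: {0}
Layer 1: {1,4}  cumulative {0,1,4}
Reachable = {0,1,4}
witness 1: c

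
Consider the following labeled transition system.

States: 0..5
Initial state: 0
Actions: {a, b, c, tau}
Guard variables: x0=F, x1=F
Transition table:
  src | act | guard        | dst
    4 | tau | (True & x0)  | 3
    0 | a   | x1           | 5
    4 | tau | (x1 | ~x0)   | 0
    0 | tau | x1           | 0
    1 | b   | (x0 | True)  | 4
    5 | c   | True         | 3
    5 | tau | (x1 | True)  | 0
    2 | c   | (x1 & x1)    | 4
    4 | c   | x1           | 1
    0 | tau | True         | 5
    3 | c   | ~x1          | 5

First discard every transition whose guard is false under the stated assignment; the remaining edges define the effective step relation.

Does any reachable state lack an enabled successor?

Answer: DEADLOCK-FREE

Trace:
Reach set: {0,3,5}
  0: tau→5  [1 out]
  3: c→5  [1 out]
  5: c→3  tau→0  [2 out]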